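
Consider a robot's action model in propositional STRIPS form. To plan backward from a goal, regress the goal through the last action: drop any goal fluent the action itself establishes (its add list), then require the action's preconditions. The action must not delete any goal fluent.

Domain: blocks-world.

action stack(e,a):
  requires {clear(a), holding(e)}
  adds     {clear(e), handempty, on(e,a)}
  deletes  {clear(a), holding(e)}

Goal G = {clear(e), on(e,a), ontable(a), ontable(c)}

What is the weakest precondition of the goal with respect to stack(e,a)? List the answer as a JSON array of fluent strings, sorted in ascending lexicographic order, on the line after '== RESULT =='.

Regress:
  G ∩ del = {}  (empty — regression defined)
  G \ add = {clear(e), on(e,a), ontable(a), ontable(c)} \ {clear(e), handempty, on(e,a)} = {ontable(a), ontable(c)}
  ∪ pre   = {ontable(a), ontable(c)} ∪ {clear(a), holding(e)}
          = {clear(a), holding(e), ontable(a), ontable(c)}

== RESULT ==
["clear(a)", "holding(e)", "ontable(a)", "ontable(c)"]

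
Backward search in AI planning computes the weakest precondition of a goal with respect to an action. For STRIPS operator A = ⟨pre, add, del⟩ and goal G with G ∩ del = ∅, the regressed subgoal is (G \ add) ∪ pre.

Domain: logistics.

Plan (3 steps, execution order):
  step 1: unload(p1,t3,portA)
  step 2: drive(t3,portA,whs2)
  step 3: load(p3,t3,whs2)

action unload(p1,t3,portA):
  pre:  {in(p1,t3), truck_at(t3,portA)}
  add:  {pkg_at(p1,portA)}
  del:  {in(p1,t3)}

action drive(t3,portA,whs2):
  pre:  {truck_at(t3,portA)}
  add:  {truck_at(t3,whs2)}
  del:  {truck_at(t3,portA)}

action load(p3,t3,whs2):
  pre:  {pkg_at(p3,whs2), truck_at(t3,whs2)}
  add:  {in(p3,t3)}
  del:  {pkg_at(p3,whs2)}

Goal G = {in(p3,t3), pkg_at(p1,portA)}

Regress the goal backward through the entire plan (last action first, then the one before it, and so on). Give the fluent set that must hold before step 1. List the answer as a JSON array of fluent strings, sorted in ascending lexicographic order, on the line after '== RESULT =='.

Work backward from the goal:
  through step 3 (load(p3,t3,whs2)): drop {in(p3,t3)}, keep {pkg_at(p1,portA)}, require {pkg_at(p3,whs2), truck_at(t3,whs2)}
    → {pkg_at(p1,portA), pkg_at(p3,whs2), truck_at(t3,whs2)}
  through step 2 (drive(t3,portA,whs2)): drop {truck_at(t3,whs2)}, keep {pkg_at(p1,portA), pkg_at(p3,whs2)}, require {truck_at(t3,portA)}
    → {pkg_at(p1,portA), pkg_at(p3,whs2), truck_at(t3,portA)}
  through step 1 (unload(p1,t3,portA)): drop {pkg_at(p1,portA)}, keep {pkg_at(p3,whs2), truck_at(t3,portA)}, require {in(p1,t3), truck_at(t3,portA)}
    → {in(p1,t3), pkg_at(p3,whs2), truck_at(t3,portA)}

== RESULT ==
["in(p1,t3)", "pkg_at(p3,whs2)", "truck_at(t3,portA)"]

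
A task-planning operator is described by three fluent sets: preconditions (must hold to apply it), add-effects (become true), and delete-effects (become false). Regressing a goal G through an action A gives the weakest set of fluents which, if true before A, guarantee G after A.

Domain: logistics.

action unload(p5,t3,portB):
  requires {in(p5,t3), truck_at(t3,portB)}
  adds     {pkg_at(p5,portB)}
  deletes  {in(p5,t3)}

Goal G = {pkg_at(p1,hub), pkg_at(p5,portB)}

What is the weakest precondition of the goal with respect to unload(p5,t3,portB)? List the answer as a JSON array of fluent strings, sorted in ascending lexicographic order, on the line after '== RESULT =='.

Regress:
  G ∩ del = {}  (empty — regression defined)
  G \ add = {pkg_at(p1,hub), pkg_at(p5,portB)} \ {pkg_at(p5,portB)} = {pkg_at(p1,hub)}
  ∪ pre   = {pkg_at(p1,hub)} ∪ {in(p5,t3), truck_at(t3,portB)}
          = {in(p5,t3), pkg_at(p1,hub), truck_at(t3,portB)}

== RESULT ==
["in(p5,t3)", "pkg_at(p1,hub)", "truck_at(t3,portB)"]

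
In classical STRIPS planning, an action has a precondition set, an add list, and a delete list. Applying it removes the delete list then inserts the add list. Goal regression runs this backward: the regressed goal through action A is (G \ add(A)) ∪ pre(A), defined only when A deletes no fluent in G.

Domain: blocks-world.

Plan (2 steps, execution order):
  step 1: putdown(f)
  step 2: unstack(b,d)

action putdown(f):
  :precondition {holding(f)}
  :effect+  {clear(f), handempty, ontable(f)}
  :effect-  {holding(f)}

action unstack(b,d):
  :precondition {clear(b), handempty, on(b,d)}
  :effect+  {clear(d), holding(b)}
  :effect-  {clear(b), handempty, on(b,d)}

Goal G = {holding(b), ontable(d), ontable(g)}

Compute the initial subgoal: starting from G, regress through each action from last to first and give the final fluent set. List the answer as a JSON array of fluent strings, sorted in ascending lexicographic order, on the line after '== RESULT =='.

Work backward from the goal:
  through step 2 (unstack(b,d)): drop {holding(b)}, keep {ontable(d), ontable(g)}, require {clear(b), handempty, on(b,d)}
    → {clear(b), handempty, on(b,d), ontable(d), ontable(g)}
  through step 1 (putdown(f)): drop {handempty}, keep {clear(b), on(b,d), ontable(d), ontable(g)}, require {holding(f)}
    → {clear(b), holding(f), on(b,d), ontable(d), ontable(g)}

== RESULT ==
["clear(b)", "holding(f)", "on(b,d)", "ontable(d)", "ontable(g)"]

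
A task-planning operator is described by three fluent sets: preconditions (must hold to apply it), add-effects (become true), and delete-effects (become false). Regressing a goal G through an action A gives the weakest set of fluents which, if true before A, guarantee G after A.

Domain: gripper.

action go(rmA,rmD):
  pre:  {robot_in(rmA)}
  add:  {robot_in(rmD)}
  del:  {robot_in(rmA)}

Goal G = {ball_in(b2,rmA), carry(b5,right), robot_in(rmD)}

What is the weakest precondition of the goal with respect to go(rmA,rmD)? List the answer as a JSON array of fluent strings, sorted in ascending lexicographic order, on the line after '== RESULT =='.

Compute (G \ add) ∪ pre:
  G ∩ del = {}  (empty — regression defined)
  G \ add = {ball_in(b2,rmA), carry(b5,right), robot_in(rmD)} \ {robot_in(rmD)} = {ball_in(b2,rmA), carry(b5,right)}
  ∪ pre   = {ball_in(b2,rmA), carry(b5,right)} ∪ {robot_in(rmA)}
          = {ball_in(b2,rmA), carry(b5,right), robot_in(rmA)}

== RESULT ==
["ball_in(b2,rmA)", "carry(b5,right)", "robot_in(rmA)"]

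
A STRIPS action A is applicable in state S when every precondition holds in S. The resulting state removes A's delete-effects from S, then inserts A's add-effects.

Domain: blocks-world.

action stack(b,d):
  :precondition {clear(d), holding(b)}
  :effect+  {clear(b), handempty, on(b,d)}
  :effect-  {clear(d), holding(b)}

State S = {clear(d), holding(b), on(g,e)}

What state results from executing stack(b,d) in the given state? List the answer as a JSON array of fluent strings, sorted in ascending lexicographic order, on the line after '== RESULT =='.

Progress:
  pre ⊆ S: {clear(d), holding(b)} ⊆ S  — applicable
  S \ del = {on(g,e)}
  ∪ add   = {clear(b), handempty, on(b,d), on(g,e)}

== RESULT ==
["clear(b)", "handempty", "on(b,d)", "on(g,e)"]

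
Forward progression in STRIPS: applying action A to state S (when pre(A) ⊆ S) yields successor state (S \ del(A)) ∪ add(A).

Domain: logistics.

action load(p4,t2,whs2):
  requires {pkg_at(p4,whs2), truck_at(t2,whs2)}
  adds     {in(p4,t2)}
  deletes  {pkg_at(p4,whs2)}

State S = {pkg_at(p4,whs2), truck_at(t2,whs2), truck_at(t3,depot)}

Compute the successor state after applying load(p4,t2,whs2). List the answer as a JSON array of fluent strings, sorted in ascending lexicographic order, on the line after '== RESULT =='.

Progress:
  pre ⊆ S: {pkg_at(p4,whs2), truck_at(t2,whs2)} ⊆ S  — applicable
  S \ del = {truck_at(t2,whs2), truck_at(t3,depot)}
  ∪ add   = {in(p4,t2), truck_at(t2,whs2), truck_at(t3,depot)}

== RESULT ==
["in(p4,t2)", "truck_at(t2,whs2)", "truck_at(t3,depot)"]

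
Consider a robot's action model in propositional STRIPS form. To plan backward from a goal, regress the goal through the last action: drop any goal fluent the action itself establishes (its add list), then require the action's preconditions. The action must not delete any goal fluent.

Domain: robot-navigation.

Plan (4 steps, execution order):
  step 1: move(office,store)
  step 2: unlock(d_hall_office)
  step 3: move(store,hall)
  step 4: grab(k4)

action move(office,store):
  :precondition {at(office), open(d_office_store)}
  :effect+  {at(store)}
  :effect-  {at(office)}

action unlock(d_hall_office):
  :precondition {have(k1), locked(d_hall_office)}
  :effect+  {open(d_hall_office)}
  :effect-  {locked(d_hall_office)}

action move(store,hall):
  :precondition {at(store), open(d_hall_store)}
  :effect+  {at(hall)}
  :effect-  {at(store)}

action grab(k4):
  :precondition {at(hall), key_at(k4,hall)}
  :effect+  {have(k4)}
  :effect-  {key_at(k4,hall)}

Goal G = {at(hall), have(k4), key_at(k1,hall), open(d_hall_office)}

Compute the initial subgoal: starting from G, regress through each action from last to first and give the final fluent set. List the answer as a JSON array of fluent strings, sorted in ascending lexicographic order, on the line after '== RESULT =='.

Regress step by step:
  through step 4 (grab(k4)): drop {have(k4)}, keep {at(hall), key_at(k1,hall), open(d_hall_office)}, require {at(hall), key_at(k4,hall)}
    → {at(hall), key_at(k1,hall), key_at(k4,hall), open(d_hall_office)}
  through step 3 (move(store,hall)): drop {at(hall)}, keep {key_at(k1,hall), key_at(k4,hall), open(d_hall_office)}, require {at(store), open(d_hall_store)}
    → {at(store), key_at(k1,hall), key_at(k4,hall), open(d_hall_office), open(d_hall_store)}
  through step 2 (unlock(d_hall_office)): drop {open(d_hall_office)}, keep {at(store), key_at(k1,hall), key_at(k4,hall), open(d_hall_store)}, require {have(k1), locked(d_hall_office)}
    → {at(store), have(k1), key_at(k1,hall), key_at(k4,hall), locked(d_hall_office), open(d_hall_store)}
  through step 1 (move(office,store)): drop {at(store)}, keep {have(k1), key_at(k1,hall), key_at(k4,hall), locked(d_hall_office), open(d_hall_store)}, require {at(office), open(d_office_store)}
    → {at(office), have(k1), key_at(k1,hall), key_at(k4,hall), locked(d_hall_office), open(d_hall_store), open(d_office_store)}

== RESULT ==
["at(office)", "have(k1)", "key_at(k1,hall)", "key_at(k4,hall)", "locked(d_hall_office)", "open(d_hall_store)", "open(d_office_store)"]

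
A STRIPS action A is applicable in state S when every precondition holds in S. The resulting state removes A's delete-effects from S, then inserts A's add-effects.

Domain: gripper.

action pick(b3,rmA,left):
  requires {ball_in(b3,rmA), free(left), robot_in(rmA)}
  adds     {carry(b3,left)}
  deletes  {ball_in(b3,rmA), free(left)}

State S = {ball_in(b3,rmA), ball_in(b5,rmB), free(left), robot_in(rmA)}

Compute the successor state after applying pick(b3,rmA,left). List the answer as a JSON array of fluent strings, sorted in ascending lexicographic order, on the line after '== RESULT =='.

Compute (S \ del) ∪ add:
  pre ⊆ S: {ball_in(b3,rmA), free(left), robot_in(rmA)} ⊆ S  — applicable
  S \ del = {ball_in(b5,rmB), robot_in(rmA)}
  ∪ add   = {ball_in(b5,rmB), carry(b3,left), robot_in(rmA)}

== RESULT ==
["ball_in(b5,rmB)", "carry(b3,left)", "robot_in(rmA)"]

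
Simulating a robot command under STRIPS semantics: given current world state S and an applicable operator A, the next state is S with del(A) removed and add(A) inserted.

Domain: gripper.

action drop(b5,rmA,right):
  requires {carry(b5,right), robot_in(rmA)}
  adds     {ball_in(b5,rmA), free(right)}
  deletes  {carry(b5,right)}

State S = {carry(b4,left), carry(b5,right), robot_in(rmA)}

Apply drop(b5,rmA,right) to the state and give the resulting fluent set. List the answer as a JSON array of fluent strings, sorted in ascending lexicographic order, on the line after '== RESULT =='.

Compute (S \ del) ∪ add:
  pre ⊆ S: {carry(b5,right), robot_in(rmA)} ⊆ S  — applicable
  S \ del = {carry(b4,left), robot_in(rmA)}
  ∪ add   = {ball_in(b5,rmA), carry(b4,left), free(right), robot_in(rmA)}

== RESULT ==
["ball_in(b5,rmA)", "carry(b4,left)", "free(right)", "robot_in(rmA)"]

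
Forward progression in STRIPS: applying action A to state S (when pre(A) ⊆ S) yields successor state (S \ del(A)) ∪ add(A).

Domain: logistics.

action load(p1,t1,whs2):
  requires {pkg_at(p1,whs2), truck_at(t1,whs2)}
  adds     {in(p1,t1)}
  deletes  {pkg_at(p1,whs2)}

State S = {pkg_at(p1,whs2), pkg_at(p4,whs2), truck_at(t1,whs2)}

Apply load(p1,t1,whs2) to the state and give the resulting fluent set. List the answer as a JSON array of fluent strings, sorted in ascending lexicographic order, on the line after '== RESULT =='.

Progress:
  pre ⊆ S: {pkg_at(p1,whs2), truck_at(t1,whs2)} ⊆ S  — applicable
  S \ del = {pkg_at(p4,whs2), truck_at(t1,whs2)}
  ∪ add   = {in(p1,t1), pkg_at(p4,whs2), truck_at(t1,whs2)}

== RESULT ==
["in(p1,t1)", "pkg_at(p4,whs2)", "truck_at(t1,whs2)"]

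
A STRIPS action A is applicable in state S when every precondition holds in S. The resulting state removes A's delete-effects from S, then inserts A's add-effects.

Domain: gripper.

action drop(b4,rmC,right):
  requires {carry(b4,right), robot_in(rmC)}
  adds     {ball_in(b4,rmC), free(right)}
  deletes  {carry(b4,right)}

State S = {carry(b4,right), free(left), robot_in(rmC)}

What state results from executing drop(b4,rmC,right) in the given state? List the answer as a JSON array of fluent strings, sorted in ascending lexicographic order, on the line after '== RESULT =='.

Progress:
  pre ⊆ S: {carry(b4,right), robot_in(rmC)} ⊆ S  — applicable
  S \ del = {free(left), robot_in(rmC)}
  ∪ add   = {ball_in(b4,rmC), free(left), free(right), robot_in(rmC)}

== RESULT ==
["ball_in(b4,rmC)", "free(left)", "free(right)", "robot_in(rmC)"]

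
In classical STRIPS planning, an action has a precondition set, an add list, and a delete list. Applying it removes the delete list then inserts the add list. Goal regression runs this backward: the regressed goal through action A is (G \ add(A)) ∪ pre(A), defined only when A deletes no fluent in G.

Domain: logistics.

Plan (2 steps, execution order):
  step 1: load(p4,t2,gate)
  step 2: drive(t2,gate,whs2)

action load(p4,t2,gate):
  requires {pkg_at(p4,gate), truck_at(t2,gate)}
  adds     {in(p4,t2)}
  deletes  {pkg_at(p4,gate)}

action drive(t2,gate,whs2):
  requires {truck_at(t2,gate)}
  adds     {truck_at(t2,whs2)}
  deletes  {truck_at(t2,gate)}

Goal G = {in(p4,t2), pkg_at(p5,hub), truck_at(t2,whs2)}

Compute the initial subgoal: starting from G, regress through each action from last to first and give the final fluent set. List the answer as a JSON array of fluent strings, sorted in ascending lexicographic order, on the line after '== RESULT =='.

Regress step by step:
  through step 2 (drive(t2,gate,whs2)): drop {truck_at(t2,whs2)}, keep {in(p4,t2), pkg_at(p5,hub)}, require {truck_at(t2,gate)}
    → {in(p4,t2), pkg_at(p5,hub), truck_at(t2,gate)}
  through step 1 (load(p4,t2,gate)): drop {in(p4,t2)}, keep {pkg_at(p5,hub), truck_at(t2,gate)}, require {pkg_at(p4,gate), truck_at(t2,gate)}
    → {pkg_at(p4,gate), pkg_at(p5,hub), truck_at(t2,gate)}

== RESULT ==
["pkg_at(p4,gate)", "pkg_at(p5,hub)", "truck_at(t2,gate)"]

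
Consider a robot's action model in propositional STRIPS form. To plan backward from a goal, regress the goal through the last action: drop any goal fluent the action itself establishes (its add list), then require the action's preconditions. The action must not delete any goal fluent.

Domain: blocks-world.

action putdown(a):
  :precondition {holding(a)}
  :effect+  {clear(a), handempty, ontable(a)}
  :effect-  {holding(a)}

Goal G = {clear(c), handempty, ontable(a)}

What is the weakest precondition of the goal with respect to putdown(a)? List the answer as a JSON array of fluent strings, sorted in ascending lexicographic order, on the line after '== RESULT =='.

Regress:
  G ∩ del = {}  (empty — regression defined)
  G \ add = {clear(c), handempty, ontable(a)} \ {clear(a), handempty, ontable(a)} = {clear(c)}
  ∪ pre   = {clear(c)} ∪ {holding(a)}
          = {clear(c), holding(a)}

== RESULT ==
["clear(c)", "holding(a)"]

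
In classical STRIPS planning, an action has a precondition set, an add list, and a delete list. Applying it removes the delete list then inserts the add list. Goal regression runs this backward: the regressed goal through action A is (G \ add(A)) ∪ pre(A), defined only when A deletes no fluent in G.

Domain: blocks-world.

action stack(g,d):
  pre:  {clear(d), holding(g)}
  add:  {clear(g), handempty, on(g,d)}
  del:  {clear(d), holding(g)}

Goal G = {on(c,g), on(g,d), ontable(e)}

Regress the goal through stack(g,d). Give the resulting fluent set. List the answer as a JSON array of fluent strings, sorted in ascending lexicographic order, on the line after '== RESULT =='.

Regress:
  G ∩ del = {}  (empty — regression defined)
  G \ add = {on(c,g), on(g,d), ontable(e)} \ {clear(g), handempty, on(g,d)} = {on(c,g), ontable(e)}
  ∪ pre   = {on(c,g), ontable(e)} ∪ {clear(d), holding(g)}
          = {clear(d), holding(g), on(c,g), ontable(e)}

== RESULT ==
["clear(d)", "holding(g)", "on(c,g)", "ontable(e)"]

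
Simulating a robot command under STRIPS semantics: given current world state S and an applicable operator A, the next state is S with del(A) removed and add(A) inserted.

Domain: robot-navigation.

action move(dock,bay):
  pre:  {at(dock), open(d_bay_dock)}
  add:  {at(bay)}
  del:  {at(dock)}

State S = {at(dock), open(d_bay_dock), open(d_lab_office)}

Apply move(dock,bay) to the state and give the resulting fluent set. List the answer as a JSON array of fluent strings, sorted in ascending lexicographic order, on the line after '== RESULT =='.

Progress:
  pre ⊆ S: {at(dock), open(d_bay_dock)} ⊆ S  — applicable
  S \ del = {open(d_bay_dock), open(d_lab_office)}
  ∪ add   = {at(bay), open(d_bay_dock), open(d_lab_office)}

== RESULT ==
["at(bay)", "open(d_bay_dock)", "open(d_lab_office)"]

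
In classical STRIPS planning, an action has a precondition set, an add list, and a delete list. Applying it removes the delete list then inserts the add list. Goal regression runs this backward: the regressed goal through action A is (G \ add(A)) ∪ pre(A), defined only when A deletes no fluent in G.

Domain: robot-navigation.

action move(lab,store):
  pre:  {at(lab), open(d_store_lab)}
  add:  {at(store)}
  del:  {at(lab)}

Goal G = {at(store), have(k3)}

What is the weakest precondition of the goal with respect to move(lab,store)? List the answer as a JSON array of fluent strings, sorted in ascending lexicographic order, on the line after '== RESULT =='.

Regress:
  G ∩ del = {}  (empty — regression defined)
  G \ add = {at(store), have(k3)} \ {at(store)} = {have(k3)}
  ∪ pre   = {have(k3)} ∪ {at(lab), open(d_store_lab)}
          = {at(lab), have(k3), open(d_store_lab)}

== RESULT ==
["at(lab)", "have(k3)", "open(d_store_lab)"]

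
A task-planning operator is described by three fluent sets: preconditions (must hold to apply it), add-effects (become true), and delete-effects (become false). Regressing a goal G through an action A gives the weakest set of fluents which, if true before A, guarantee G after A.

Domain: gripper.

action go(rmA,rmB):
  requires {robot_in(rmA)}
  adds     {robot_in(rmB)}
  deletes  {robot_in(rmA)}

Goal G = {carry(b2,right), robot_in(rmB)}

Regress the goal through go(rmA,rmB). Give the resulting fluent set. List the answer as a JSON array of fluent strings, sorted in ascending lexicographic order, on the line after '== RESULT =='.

Compute (G \ add) ∪ pre:
  G ∩ del = {}  (empty — regression defined)
  G \ add = {carry(b2,right), robot_in(rmB)} \ {robot_in(rmB)} = {carry(b2,right)}
  ∪ pre   = {carry(b2,right)} ∪ {robot_in(rmA)}
          = {carry(b2,right), robot_in(rmA)}

== RESULT ==
["carry(b2,right)", "robot_in(rmA)"]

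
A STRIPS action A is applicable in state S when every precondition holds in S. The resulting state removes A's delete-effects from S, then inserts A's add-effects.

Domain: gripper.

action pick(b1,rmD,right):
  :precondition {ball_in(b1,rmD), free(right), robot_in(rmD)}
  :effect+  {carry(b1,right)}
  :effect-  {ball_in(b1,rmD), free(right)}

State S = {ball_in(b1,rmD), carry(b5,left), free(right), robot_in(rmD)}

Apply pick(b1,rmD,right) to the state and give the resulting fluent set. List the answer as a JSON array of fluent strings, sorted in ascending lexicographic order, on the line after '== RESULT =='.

Progress:
  pre ⊆ S: {ball_in(b1,rmD), free(right), robot_in(rmD)} ⊆ S  — applicable
  S \ del = {carry(b5,left), robot_in(rmD)}
  ∪ add   = {carry(b1,right), carry(b5,left), robot_in(rmD)}

== RESULT ==
["carry(b1,right)", "carry(b5,left)", "robot_in(rmD)"]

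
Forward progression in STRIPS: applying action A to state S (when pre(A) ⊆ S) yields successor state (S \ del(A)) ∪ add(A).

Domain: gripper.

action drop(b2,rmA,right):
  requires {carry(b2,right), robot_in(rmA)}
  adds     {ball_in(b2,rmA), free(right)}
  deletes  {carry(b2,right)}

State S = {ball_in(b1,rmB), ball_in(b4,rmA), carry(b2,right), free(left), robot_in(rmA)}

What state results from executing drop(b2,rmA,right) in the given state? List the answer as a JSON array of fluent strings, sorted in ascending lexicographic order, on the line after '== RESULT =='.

Compute (S \ del) ∪ add:
  pre ⊆ S: {carry(b2,right), robot_in(rmA)} ⊆ S  — applicable
  S \ del = {ball_in(b1,rmB), ball_in(b4,rmA), free(left), robot_in(rmA)}
  ∪ add   = {ball_in(b1,rmB), ball_in(b2,rmA), ball_in(b4,rmA), free(left), free(right), robot_in(rmA)}

== RESULT ==
["ball_in(b1,rmB)", "ball_in(b2,rmA)", "ball_in(b4,rmA)", "free(left)", "free(right)", "robot_in(rmA)"]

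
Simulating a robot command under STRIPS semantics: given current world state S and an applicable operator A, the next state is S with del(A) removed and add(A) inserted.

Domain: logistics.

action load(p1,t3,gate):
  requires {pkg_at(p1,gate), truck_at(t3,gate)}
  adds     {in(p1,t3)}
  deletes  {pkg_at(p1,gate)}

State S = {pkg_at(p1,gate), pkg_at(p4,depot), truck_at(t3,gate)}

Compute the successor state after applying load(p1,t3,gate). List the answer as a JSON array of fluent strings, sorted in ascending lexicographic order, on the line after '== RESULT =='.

Progress:
  pre ⊆ S: {pkg_at(p1,gate), truck_at(t3,gate)} ⊆ S  — applicable
  S \ del = {pkg_at(p4,depot), truck_at(t3,gate)}
  ∪ add   = {in(p1,t3), pkg_at(p4,depot), truck_at(t3,gate)}

== RESULT ==
["in(p1,t3)", "pkg_at(p4,depot)", "truck_at(t3,gate)"]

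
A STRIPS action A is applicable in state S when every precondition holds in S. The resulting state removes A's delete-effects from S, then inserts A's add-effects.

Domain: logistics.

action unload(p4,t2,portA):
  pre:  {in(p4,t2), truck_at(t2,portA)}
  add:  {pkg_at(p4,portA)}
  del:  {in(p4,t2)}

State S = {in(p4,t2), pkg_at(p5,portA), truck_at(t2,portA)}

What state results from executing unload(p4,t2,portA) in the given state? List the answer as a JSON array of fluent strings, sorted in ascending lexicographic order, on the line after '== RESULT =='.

Compute (S \ del) ∪ add:
  pre ⊆ S: {in(p4,t2), truck_at(t2,portA)} ⊆ S  — applicable
  S \ del = {pkg_at(p5,portA), truck_at(t2,portA)}
  ∪ add   = {pkg_at(p4,portA), pkg_at(p5,portA), truck_at(t2,portA)}

== RESULT ==
["pkg_at(p4,portA)", "pkg_at(p5,portA)", "truck_at(t2,portA)"]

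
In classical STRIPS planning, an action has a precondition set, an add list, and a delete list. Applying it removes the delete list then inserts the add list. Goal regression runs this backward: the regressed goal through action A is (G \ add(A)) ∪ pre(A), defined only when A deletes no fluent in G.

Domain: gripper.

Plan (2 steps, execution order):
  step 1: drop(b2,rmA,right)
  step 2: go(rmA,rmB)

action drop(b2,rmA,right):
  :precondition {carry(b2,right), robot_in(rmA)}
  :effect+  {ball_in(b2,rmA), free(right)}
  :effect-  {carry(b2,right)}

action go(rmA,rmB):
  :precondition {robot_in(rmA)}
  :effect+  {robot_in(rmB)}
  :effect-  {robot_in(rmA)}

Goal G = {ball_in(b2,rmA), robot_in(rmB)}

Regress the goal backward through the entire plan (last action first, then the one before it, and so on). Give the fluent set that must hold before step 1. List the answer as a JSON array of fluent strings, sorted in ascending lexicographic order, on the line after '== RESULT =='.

Work backward from the goal:
  through step 2 (go(rmA,rmB)): drop {robot_in(rmB)}, keep {ball_in(b2,rmA)}, require {robot_in(rmA)}
    → {ball_in(b2,rmA), robot_in(rmA)}
  through step 1 (drop(b2,rmA,right)): drop {ball_in(b2,rmA)}, keep {robot_in(rmA)}, require {carry(b2,right), robot_in(rmA)}
    → {carry(b2,right), robot_in(rmA)}

== RESULT ==
["carry(b2,right)", "robot_in(rmA)"]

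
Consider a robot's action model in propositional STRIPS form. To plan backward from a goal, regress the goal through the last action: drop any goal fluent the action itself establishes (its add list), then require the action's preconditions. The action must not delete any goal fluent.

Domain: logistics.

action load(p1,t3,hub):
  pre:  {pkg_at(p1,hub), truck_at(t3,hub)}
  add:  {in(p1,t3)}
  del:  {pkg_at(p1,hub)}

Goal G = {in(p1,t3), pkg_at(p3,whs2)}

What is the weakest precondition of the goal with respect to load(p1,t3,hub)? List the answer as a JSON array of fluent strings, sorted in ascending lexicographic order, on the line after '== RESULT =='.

Compute (G \ add) ∪ pre:
  G ∩ del = {}  (empty — regression defined)
  G \ add = {in(p1,t3), pkg_at(p3,whs2)} \ {in(p1,t3)} = {pkg_at(p3,whs2)}
  ∪ pre   = {pkg_at(p3,whs2)} ∪ {pkg_at(p1,hub), truck_at(t3,hub)}
          = {pkg_at(p1,hub), pkg_at(p3,whs2), truck_at(t3,hub)}

== RESULT ==
["pkg_at(p1,hub)", "pkg_at(p3,whs2)", "truck_at(t3,hub)"]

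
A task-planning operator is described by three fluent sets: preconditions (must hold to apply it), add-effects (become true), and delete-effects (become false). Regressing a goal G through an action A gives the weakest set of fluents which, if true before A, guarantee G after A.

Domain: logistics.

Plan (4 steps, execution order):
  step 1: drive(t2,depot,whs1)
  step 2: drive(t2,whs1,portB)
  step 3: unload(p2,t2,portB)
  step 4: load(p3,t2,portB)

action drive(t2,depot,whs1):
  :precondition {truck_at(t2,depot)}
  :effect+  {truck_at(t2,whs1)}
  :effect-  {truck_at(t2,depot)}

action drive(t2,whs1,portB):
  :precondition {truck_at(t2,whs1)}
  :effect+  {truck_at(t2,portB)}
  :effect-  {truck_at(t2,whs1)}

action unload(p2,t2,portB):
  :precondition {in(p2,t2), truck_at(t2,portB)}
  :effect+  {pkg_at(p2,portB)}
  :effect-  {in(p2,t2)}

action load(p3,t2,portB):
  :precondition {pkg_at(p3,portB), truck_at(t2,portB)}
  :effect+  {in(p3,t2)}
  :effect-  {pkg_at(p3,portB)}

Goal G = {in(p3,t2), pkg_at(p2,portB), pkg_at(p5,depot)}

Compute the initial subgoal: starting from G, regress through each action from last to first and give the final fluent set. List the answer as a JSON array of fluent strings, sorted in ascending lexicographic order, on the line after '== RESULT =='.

Regress step by step:
  through step 4 (load(p3,t2,portB)): drop {in(p3,t2)}, keep {pkg_at(p2,portB), pkg_at(p5,depot)}, require {pkg_at(p3,portB), truck_at(t2,portB)}
    → {pkg_at(p2,portB), pkg_at(p3,portB), pkg_at(p5,depot), truck_at(t2,portB)}
  through step 3 (unload(p2,t2,portB)): drop {pkg_at(p2,portB)}, keep {pkg_at(p3,portB), pkg_at(p5,depot), truck_at(t2,portB)}, require {in(p2,t2), truck_at(t2,portB)}
    → {in(p2,t2), pkg_at(p3,portB), pkg_at(p5,depot), truck_at(t2,portB)}
  through step 2 (drive(t2,whs1,portB)): drop {truck_at(t2,portB)}, keep {in(p2,t2), pkg_at(p3,portB), pkg_at(p5,depot)}, require {truck_at(t2,whs1)}
    → {in(p2,t2), pkg_at(p3,portB), pkg_at(p5,depot), truck_at(t2,whs1)}
  through step 1 (drive(t2,depot,whs1)): drop {truck_at(t2,whs1)}, keep {in(p2,t2), pkg_at(p3,portB), pkg_at(p5,depot)}, require {truck_at(t2,depot)}
    → {in(p2,t2), pkg_at(p3,portB), pkg_at(p5,depot), truck_at(t2,depot)}

== RESULT ==
["in(p2,t2)", "pkg_at(p3,portB)", "pkg_at(p5,depot)", "truck_at(t2,depot)"]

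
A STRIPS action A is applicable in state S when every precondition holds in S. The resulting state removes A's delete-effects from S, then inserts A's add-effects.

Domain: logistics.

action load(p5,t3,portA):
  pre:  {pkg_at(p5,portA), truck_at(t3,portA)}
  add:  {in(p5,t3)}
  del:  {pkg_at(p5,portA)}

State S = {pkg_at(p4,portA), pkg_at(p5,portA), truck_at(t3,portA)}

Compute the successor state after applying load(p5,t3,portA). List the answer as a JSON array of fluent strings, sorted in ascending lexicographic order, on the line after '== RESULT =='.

Progress:
  pre ⊆ S: {pkg_at(p5,portA), truck_at(t3,portA)} ⊆ S  — applicable
  S \ del = {pkg_at(p4,portA), truck_at(t3,portA)}
  ∪ add   = {in(p5,t3), pkg_at(p4,portA), truck_at(t3,portA)}

== RESULT ==
["in(p5,t3)", "pkg_at(p4,portA)", "truck_at(t3,portA)"]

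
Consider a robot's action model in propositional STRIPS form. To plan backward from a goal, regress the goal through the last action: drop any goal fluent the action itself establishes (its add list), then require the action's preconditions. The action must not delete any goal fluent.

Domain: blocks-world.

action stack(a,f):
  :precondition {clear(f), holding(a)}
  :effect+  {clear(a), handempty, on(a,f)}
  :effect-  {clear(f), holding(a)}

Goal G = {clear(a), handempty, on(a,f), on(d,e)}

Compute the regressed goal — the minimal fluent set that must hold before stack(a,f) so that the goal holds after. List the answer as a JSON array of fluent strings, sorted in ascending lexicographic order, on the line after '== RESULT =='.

Regress:
  G ∩ del = {}  (empty — regression defined)
  G \ add = {clear(a), handempty, on(a,f), on(d,e)} \ {clear(a), handempty, on(a,f)} = {on(d,e)}
  ∪ pre   = {on(d,e)} ∪ {clear(f), holding(a)}
          = {clear(f), holding(a), on(d,e)}

== RESULT ==
["clear(f)", "holding(a)", "on(d,e)"]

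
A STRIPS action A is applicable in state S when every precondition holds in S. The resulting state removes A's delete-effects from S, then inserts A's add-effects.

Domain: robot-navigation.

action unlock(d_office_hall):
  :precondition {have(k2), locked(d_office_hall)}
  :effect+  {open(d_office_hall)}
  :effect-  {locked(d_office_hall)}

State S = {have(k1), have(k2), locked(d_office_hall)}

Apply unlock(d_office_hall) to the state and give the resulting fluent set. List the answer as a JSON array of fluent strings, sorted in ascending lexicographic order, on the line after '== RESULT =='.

Progress:
  pre ⊆ S: {have(k2), locked(d_office_hall)} ⊆ S  — applicable
  S \ del = {have(k1), have(k2)}
  ∪ add   = {have(k1), have(k2), open(d_office_hall)}

== RESULT ==
["have(k1)", "have(k2)", "open(d_office_hall)"]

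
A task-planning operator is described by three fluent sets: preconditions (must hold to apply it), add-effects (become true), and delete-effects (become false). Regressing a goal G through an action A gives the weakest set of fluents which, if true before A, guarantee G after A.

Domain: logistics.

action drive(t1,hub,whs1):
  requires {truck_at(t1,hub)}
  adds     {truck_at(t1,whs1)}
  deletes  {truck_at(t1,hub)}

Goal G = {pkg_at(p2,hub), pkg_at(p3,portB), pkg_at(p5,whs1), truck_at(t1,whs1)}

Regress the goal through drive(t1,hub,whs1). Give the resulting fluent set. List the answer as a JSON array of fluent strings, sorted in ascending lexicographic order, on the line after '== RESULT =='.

Compute (G \ add) ∪ pre:
  G ∩ del = {}  (empty — regression defined)
  G \ add = {pkg_at(p2,hub), pkg_at(p3,portB), pkg_at(p5,whs1), truck_at(t1,whs1)} \ {truck_at(t1,whs1)} = {pkg_at(p2,hub), pkg_at(p3,portB), pkg_at(p5,whs1)}
  ∪ pre   = {pkg_at(p2,hub), pkg_at(p3,portB), pkg_at(p5,whs1)} ∪ {truck_at(t1,hub)}
          = {pkg_at(p2,hub), pkg_at(p3,portB), pkg_at(p5,whs1), truck_at(t1,hub)}

== RESULT ==
["pkg_at(p2,hub)", "pkg_at(p3,portB)", "pkg_at(p5,whs1)", "truck_at(t1,hub)"]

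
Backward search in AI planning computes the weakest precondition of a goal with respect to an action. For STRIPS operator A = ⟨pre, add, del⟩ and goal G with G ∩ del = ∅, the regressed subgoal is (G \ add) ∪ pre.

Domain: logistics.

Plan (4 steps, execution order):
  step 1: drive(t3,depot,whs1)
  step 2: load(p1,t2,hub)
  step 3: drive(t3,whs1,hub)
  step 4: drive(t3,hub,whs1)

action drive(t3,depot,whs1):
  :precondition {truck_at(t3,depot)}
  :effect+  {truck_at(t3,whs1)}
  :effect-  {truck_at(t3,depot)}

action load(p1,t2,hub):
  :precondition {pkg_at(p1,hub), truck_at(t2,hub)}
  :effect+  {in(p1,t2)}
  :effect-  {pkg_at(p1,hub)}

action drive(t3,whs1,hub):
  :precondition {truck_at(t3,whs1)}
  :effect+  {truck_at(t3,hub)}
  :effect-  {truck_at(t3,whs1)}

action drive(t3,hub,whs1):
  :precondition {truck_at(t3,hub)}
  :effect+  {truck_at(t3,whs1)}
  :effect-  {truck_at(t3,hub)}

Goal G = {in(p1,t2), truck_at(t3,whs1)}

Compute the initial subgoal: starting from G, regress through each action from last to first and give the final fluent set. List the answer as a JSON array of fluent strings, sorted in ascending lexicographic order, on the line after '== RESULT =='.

Regress step by step:
  through step 4 (drive(t3,hub,whs1)): drop {truck_at(t3,whs1)}, keep {in(p1,t2)}, require {truck_at(t3,hub)}
    → {in(p1,t2), truck_at(t3,hub)}
  through step 3 (drive(t3,whs1,hub)): drop {truck_at(t3,hub)}, keep {in(p1,t2)}, require {truck_at(t3,whs1)}
    → {in(p1,t2), truck_at(t3,whs1)}
  through step 2 (load(p1,t2,hub)): drop {in(p1,t2)}, keep {truck_at(t3,whs1)}, require {pkg_at(p1,hub), truck_at(t2,hub)}
    → {pkg_at(p1,hub), truck_at(t2,hub), truck_at(t3,whs1)}
  through step 1 (drive(t3,depot,whs1)): drop {truck_at(t3,whs1)}, keep {pkg_at(p1,hub), truck_at(t2,hub)}, require {truck_at(t3,depot)}
    → {pkg_at(p1,hub), truck_at(t2,hub), truck_at(t3,depot)}

== RESULT ==
["pkg_at(p1,hub)", "truck_at(t2,hub)", "truck_at(t3,depot)"]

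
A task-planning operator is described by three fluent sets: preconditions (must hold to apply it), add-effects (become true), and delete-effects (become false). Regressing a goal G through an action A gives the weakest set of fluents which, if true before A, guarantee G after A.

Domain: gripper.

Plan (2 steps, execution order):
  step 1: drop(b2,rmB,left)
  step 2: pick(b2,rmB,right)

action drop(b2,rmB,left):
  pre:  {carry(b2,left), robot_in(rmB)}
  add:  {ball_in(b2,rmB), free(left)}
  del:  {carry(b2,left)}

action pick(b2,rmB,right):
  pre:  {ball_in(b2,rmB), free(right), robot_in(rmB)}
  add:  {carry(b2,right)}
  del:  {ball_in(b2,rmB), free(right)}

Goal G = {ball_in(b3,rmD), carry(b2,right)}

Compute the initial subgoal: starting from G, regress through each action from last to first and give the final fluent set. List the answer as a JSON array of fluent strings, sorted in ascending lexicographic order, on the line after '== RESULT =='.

Work backward from the goal:
  through step 2 (pick(b2,rmB,right)): drop {carry(b2,right)}, keep {ball_in(b3,rmD)}, require {ball_in(b2,rmB), free(right), robot_in(rmB)}
    → {ball_in(b2,rmB), ball_in(b3,rmD), free(right), robot_in(rmB)}
  through step 1 (drop(b2,rmB,left)): drop {ball_in(b2,rmB)}, keep {ball_in(b3,rmD), free(right), robot_in(rmB)}, require {carry(b2,left), robot_in(rmB)}
    → {ball_in(b3,rmD), carry(b2,left), free(right), robot_in(rmB)}

== RESULT ==
["ball_in(b3,rmD)", "carry(b2,left)", "free(right)", "robot_in(rmB)"]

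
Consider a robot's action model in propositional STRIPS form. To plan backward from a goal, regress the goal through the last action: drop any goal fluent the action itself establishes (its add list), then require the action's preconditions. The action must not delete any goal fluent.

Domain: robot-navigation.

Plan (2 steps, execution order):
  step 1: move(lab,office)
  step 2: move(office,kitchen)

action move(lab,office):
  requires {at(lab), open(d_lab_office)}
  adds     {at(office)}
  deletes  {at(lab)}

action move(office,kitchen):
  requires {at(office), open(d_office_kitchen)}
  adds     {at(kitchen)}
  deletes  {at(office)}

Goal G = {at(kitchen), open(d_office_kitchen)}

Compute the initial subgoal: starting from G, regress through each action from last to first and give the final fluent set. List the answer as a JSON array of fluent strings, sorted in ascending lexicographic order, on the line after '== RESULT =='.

Work backward from the goal:
  through step 2 (move(office,kitchen)): drop {at(kitchen)}, keep {open(d_office_kitchen)}, require {at(office), open(d_office_kitchen)}
    → {at(office), open(d_office_kitchen)}
  through step 1 (move(lab,office)): drop {at(office)}, keep {open(d_office_kitchen)}, require {at(lab), open(d_lab_office)}
    → {at(lab), open(d_lab_office), open(d_office_kitchen)}

== RESULT ==
["at(lab)", "open(d_lab_office)", "open(d_office_kitchen)"]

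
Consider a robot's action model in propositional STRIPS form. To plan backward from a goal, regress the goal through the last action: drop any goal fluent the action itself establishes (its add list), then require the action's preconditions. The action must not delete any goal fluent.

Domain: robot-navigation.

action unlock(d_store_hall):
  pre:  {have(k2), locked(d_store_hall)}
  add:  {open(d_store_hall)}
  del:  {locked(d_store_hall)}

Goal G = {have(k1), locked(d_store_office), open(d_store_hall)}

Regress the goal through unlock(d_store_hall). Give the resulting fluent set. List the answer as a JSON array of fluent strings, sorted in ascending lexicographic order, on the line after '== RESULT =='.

Compute (G \ add) ∪ pre:
  G ∩ del = {}  (empty — regression defined)
  G \ add = {have(k1), locked(d_store_office), open(d_store_hall)} \ {open(d_store_hall)} = {have(k1), locked(d_store_office)}
  ∪ pre   = {have(k1), locked(d_store_office)} ∪ {have(k2), locked(d_store_hall)}
          = {have(k1), have(k2), locked(d_store_hall), locked(d_store_office)}

== RESULT ==
["have(k1)", "have(k2)", "locked(d_store_hall)", "locked(d_store_office)"]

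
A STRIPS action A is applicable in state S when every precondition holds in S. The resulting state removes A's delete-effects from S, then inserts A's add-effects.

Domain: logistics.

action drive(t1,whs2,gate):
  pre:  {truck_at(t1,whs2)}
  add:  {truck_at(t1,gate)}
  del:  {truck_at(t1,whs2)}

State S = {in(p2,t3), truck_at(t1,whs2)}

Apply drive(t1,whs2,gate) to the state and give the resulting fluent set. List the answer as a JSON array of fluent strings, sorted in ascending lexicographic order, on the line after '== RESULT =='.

Compute (S \ del) ∪ add:
  pre ⊆ S: {truck_at(t1,whs2)} ⊆ S  — applicable
  S \ del = {in(p2,t3)}
  ∪ add   = {in(p2,t3), truck_at(t1,gate)}

== RESULT ==
["in(p2,t3)", "truck_at(t1,gate)"]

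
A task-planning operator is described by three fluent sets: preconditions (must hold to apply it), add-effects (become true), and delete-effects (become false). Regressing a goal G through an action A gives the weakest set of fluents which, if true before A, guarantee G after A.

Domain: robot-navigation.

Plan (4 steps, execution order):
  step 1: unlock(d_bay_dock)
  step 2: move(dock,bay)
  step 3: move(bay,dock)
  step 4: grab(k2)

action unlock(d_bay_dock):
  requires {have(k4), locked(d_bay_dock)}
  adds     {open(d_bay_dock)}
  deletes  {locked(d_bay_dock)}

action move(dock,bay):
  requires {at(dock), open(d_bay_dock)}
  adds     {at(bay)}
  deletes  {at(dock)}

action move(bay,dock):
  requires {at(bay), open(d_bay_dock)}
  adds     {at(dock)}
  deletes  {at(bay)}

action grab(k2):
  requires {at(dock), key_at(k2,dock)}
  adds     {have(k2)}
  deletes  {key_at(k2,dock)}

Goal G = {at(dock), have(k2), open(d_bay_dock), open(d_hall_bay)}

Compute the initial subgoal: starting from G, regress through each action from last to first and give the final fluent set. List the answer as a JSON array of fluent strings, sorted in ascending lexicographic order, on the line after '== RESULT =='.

Regress step by step:
  through step 4 (grab(k2)): drop {have(k2)}, keep {at(dock), open(d_bay_dock), open(d_hall_bay)}, require {at(dock), key_at(k2,dock)}
    → {at(dock), key_at(k2,dock), open(d_bay_dock), open(d_hall_bay)}
  through step 3 (move(bay,dock)): drop {at(dock)}, keep {key_at(k2,dock), open(d_bay_dock), open(d_hall_bay)}, require {at(bay), open(d_bay_dock)}
    → {at(bay), key_at(k2,dock), open(d_bay_dock), open(d_hall_bay)}
  through step 2 (move(dock,bay)): drop {at(bay)}, keep {key_at(k2,dock), open(d_bay_dock), open(d_hall_bay)}, require {at(dock), open(d_bay_dock)}
    → {at(dock), key_at(k2,dock), open(d_bay_dock), open(d_hall_bay)}
  through step 1 (unlock(d_bay_dock)): drop {open(d_bay_dock)}, keep {at(dock), key_at(k2,dock), open(d_hall_bay)}, require {have(k4), locked(d_bay_dock)}
    → {at(dock), have(k4), key_at(k2,dock), locked(d_bay_dock), open(d_hall_bay)}

== RESULT ==
["at(dock)", "have(k4)", "key_at(k2,dock)", "locked(d_bay_dock)", "open(d_hall_bay)"]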